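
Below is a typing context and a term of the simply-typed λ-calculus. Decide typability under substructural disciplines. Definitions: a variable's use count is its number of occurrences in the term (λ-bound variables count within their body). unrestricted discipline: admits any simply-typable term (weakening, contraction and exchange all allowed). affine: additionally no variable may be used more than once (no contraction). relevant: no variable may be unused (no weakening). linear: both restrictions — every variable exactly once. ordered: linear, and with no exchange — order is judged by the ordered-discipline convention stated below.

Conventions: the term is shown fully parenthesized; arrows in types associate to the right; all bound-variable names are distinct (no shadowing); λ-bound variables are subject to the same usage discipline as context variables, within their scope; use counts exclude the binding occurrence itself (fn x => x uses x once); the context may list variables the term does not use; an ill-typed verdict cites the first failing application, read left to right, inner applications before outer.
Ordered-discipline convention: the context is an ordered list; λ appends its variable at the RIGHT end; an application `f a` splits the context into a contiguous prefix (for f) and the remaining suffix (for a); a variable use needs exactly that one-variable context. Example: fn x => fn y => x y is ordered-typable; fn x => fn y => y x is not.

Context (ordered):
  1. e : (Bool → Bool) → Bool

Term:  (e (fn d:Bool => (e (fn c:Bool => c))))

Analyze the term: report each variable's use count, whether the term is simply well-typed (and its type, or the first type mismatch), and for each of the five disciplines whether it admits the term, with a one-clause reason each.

usage: e=2, d [bound]=0, c [bound]=1
left-to-right use order: e, e, c
typing: well-typed at Bool
ordered: ✗ — repeated use of e ×2; d left unused
linear: ✗ — repeated use of e ×2; d left unused
affine: ✗ — repeated use of e ×2
relevant: ✗ — d left unused
unrestricted: ✓ — well-typed at Bool; no restrictions here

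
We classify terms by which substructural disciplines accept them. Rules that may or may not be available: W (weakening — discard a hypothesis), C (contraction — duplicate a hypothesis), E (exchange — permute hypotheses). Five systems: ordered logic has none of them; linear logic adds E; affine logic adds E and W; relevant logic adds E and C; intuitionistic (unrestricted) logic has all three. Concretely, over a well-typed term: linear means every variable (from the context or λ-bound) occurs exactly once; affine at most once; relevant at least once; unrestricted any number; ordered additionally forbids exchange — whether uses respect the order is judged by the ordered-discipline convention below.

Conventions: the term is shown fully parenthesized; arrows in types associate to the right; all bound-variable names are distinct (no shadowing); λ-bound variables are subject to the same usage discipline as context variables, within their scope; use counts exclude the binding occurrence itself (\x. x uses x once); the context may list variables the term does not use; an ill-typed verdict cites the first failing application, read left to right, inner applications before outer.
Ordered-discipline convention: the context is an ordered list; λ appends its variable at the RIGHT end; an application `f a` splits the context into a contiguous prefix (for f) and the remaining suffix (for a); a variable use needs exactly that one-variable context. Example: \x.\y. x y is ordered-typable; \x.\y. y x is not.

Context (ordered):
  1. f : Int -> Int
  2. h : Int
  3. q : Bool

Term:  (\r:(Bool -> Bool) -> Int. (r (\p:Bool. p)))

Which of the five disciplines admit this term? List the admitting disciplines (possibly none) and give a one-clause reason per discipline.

admitted by: affine, unrestricted
usage: f=0, h=0, q=0, r (bound)=1, p (bound)=1
left-to-right use order: r, p
typing: well-typed at ((Bool -> Bool) -> Int) -> Int
ordered ✗ (f, h, q never used (weakening))
linear ✗ (f, h, q never used (weakening))
affine ✓ (no duplicate uses among f, h, q, r, p)
relevant ✗ (f, h, q never used (weakening))
unrestricted ✓ (type-checks (((Bool -> Bool) -> Int) -> Int) and nothing is barred)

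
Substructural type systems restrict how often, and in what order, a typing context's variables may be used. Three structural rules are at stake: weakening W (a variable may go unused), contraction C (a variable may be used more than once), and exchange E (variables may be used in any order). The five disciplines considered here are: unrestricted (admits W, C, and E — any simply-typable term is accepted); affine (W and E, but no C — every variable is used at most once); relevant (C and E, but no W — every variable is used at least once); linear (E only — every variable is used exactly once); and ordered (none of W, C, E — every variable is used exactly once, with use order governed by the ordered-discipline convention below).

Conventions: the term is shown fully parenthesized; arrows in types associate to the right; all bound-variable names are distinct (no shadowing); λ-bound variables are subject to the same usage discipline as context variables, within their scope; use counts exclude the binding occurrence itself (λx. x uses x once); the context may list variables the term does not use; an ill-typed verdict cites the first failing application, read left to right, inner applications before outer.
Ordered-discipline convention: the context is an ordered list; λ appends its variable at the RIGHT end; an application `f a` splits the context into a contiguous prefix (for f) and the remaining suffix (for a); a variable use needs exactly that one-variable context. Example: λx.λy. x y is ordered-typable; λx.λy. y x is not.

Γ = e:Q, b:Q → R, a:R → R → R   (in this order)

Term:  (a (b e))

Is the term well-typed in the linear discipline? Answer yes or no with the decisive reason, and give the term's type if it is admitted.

yes — exactly-once usage across e, b, a; term : R → R
variable uses: e=1, b=1, a=1
use order (left to right): a, b, e
typing: the term checks, with type R → R
summary: ordered ✗ | linear ✓ | affine ✓ | relevant ✓ | unrestricted ✓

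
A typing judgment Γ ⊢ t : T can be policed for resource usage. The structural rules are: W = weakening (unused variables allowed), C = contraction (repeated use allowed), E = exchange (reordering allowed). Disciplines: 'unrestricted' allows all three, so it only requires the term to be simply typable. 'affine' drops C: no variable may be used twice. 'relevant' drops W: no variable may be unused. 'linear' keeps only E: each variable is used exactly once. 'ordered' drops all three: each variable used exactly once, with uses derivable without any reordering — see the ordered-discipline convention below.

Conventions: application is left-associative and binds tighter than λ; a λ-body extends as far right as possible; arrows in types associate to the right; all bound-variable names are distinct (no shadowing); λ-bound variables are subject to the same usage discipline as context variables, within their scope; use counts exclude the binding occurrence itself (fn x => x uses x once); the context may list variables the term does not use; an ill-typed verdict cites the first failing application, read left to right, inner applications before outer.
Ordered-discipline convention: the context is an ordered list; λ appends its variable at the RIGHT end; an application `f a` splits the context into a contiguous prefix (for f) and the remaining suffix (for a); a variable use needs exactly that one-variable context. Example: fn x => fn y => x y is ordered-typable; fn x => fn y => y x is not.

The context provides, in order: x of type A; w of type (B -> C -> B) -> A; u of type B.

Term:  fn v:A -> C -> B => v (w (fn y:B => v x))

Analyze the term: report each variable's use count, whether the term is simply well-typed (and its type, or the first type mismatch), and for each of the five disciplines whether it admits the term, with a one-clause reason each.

use counts: x: 1×; w: 1×; u: 0×; v (λ-bound): 2×; y (λ-bound): 0×
use order (left to right): v, w, v, x
typing: well-typed at (A -> C -> B) -> C -> B
ordered: ✗, repeated use of v ×2; unused: u, y — weakening required
linear: ✗, repeated use of v ×2; unused: u, y — weakening required
affine: ✗, repeated use of v ×2
relevant: ✗, unused: u, y — weakening required
unrestricted: ✓, type-checks ((A -> C -> B) -> C -> B) and nothing is barred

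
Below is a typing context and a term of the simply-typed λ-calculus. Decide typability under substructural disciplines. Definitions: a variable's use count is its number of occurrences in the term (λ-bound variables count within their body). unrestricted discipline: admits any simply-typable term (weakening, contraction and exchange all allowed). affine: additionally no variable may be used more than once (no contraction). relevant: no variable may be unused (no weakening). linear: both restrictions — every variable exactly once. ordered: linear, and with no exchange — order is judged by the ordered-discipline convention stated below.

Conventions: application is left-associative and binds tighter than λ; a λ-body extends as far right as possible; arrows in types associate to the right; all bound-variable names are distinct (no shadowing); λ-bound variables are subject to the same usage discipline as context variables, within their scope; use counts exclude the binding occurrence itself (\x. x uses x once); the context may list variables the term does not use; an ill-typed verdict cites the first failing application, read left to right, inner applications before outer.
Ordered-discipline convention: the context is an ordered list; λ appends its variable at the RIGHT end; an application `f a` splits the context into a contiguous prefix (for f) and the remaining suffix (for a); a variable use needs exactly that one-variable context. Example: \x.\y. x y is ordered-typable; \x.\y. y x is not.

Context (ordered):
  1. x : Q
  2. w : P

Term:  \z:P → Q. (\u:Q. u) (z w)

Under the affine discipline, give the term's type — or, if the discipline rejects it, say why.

term : (P → Q) → Q
usage: x: 0×, w: 1×, z (bound): 1×, u (bound): 1×
left-to-right use order: u, z, w
typing: well-typed — term : (P → Q) → Q
all disciplines: ordered ✗; linear ✗; affine ✓; relevant ✗; unrestricted ✓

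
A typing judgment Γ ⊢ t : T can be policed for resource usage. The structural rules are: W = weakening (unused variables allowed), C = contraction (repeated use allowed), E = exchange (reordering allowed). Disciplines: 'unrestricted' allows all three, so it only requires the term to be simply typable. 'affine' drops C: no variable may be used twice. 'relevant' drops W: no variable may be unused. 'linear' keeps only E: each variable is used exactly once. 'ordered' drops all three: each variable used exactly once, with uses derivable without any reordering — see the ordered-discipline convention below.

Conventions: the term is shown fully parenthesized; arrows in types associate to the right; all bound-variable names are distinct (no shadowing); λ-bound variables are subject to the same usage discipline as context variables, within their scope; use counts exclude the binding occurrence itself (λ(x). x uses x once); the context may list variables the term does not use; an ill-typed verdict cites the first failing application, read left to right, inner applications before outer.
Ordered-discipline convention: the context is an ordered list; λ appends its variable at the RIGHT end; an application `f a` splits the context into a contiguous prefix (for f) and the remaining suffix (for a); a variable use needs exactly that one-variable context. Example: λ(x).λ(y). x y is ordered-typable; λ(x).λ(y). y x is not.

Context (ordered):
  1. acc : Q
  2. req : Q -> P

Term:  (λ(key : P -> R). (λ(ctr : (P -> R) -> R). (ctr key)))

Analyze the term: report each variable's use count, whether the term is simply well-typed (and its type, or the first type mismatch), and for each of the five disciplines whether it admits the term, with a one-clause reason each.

use counts: acc=0; req=0; key (λ-bound)=1; ctr (λ-bound)=1
use order (left to right): ctr, key
typing: the term checks, with type (P -> R) -> ((P -> R) -> R) -> R
ordered ✗ (needs weakening: acc, req unused)
linear ✗ (needs weakening: acc, req unused)
affine ✓ (at most one use each (acc, req, key, ctr))
relevant ✗ (needs weakening: acc, req unused)
unrestricted ✓ (well-typed at (P -> R) -> ((P -> R) -> R) -> R; no restrictions here)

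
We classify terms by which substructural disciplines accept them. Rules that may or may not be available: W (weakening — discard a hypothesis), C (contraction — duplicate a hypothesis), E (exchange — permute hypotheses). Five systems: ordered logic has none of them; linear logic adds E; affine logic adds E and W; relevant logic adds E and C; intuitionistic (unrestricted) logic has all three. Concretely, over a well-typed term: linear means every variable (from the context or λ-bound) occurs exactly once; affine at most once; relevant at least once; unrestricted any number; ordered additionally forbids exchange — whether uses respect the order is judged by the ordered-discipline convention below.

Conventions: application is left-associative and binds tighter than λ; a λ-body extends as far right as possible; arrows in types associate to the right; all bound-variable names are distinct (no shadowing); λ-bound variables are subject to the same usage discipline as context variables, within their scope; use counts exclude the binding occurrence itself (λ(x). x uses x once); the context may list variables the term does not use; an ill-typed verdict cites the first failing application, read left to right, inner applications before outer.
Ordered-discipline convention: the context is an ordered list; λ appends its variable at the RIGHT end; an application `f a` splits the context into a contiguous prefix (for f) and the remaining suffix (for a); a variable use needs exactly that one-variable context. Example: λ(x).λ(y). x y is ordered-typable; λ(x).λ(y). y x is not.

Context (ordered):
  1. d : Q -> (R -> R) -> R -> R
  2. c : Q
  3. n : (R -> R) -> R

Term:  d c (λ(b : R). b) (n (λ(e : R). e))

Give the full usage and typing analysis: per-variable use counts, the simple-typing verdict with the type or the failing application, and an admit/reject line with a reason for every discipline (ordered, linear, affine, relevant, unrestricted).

use counts: d=1, c=1, n=1, b (λ-bound)=1, e (λ-bound)=1
left-to-right use order: d, c, b, n, e
typing: ✓ — R
ordered: ✓, single-use (d, c, n, b, e), ordered derivation ok
linear: ✓, each of d, c, n, b, e used exactly once
affine: ✓, none of d, c, n, b, e used more than once
relevant: ✓, d, c, n, b, e: all used, weakening unneeded
unrestricted: ✓, simply typable at R; W, C, E all held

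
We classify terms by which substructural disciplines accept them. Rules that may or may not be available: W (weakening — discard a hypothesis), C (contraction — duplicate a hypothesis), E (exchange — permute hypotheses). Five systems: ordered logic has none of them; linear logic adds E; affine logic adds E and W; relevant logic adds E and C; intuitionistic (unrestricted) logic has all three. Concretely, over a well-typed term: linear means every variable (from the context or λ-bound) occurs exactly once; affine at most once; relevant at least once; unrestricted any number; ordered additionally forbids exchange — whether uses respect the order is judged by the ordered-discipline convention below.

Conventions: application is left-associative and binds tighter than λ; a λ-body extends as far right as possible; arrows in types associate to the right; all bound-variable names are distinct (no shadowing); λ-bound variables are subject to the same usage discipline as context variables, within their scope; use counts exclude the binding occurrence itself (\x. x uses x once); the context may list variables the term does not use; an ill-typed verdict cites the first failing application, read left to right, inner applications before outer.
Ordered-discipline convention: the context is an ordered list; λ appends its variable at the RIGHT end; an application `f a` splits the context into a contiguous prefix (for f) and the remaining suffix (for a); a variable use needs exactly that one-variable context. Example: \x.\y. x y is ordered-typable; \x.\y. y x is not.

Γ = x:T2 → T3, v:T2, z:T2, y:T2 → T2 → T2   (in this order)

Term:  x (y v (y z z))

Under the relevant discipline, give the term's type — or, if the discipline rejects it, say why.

term : T3
use counts: x=1; v=1; z=2; y=2
uses in reading order: x, y, v, y, z, z
typing: the term checks, with type T3
across the five disciplines: ordered ✗ · linear ✗ · affine ✗ · relevant ✓ · unrestricted ✓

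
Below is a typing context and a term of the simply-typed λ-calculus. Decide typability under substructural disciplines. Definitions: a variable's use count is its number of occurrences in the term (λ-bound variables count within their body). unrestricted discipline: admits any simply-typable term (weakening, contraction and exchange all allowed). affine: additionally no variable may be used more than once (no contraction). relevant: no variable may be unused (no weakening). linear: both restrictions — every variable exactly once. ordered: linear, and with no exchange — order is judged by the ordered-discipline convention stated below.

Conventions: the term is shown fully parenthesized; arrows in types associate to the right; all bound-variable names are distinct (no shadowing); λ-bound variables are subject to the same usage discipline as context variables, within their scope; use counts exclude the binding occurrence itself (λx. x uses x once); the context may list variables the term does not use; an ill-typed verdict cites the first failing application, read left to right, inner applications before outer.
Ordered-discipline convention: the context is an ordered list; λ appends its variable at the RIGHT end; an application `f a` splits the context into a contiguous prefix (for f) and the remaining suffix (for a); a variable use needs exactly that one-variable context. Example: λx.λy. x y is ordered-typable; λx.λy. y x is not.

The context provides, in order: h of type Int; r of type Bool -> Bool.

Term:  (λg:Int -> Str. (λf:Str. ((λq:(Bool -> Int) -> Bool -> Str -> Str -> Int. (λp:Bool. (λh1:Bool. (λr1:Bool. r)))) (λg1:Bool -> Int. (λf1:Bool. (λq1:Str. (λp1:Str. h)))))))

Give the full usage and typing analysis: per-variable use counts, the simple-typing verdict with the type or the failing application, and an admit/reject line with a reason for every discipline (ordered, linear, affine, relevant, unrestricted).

counts: h: 1×; r: 1×; g (bound): 0×; f (bound): 0×; q (bound): 0×; p (bound): 0×; h1 (bound): 0×; r1 (bound): 0×; g1 (bound): 0×; f1 (bound): 0×; q1 (bound): 0×; p1 (bound): 0×
left-to-right use order: r, h
typing: well-typed at (Int -> Str) -> Str -> Bool -> Bool -> Bool -> Bool -> Bool
ordered: ✗, g, f, q, p, h1, r1, g1, f1, q1, p1 left unused
linear: ✗, g, f, q, p, h1, r1, g1, f1, q1, p1 left unused
affine: ✓, h, r, g, f, q, p, h1, r1, g1, f1, q1, p1: no repeats, contraction unneeded
relevant: ✗, g, f, q, p, h1, r1, g1, f1, q1, p1 left unused
unrestricted: ✓, simply typable at (Int -> Str) -> Str -> Bool -> Bool -> Bool -> Bool -> Bool; W, C, E all held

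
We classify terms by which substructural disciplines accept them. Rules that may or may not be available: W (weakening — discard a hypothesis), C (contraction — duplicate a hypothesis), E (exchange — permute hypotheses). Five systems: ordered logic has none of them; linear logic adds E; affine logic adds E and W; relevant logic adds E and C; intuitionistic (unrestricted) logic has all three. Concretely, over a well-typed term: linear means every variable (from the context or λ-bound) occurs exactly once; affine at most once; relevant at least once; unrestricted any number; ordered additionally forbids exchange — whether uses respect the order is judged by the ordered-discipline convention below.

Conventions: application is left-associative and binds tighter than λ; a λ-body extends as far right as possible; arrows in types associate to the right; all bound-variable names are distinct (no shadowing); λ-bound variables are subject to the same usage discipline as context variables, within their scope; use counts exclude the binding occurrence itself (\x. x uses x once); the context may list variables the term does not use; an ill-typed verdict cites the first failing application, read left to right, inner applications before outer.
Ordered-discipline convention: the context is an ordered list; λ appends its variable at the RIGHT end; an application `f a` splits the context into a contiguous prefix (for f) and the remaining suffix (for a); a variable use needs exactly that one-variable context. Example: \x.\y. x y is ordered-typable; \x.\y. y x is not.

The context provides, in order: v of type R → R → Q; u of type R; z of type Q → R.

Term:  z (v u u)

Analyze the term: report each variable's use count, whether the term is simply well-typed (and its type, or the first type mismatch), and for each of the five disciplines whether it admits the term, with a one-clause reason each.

use counts: v ×1; u ×2; z ×1
left-to-right use order: z, v, u, u
typing: well-typed at R
ordered: ✗, uses contraction: u ×2
linear: ✗, uses contraction: u ×2
affine: ✗, uses contraction: u ×2
relevant: ✓, every one of v, u, z appears
unrestricted: ✓, well-typed at R; no restrictions here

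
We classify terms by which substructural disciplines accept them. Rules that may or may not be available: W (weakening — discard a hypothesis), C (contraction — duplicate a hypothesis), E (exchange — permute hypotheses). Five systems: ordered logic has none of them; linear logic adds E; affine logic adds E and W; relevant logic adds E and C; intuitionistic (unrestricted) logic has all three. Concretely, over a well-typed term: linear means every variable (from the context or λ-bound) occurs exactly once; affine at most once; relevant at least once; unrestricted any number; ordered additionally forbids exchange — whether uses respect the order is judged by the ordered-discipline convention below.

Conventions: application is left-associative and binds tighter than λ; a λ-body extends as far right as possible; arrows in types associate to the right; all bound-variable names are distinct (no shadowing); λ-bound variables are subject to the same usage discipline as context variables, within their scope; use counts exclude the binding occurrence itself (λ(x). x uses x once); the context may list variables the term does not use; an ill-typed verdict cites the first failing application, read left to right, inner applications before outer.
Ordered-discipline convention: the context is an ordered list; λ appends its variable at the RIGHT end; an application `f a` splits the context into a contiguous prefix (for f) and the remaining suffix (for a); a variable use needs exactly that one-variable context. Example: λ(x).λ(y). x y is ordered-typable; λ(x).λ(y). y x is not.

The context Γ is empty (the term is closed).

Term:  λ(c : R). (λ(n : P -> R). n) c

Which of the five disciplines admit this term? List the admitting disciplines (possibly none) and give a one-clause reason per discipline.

admitted by: none
usage: c (λ-bound)=1; n (λ-bound)=1
uses in reading order: n, c
typing: ill-typed: a function awaiting P -> R gets R
ordered: ✗, a type mismatch blocks all five
linear: ✗, the type mismatch rejects it
affine: ✗, not simply typable
relevant: ✗, fails simple typing
unrestricted: ✗, a type mismatch blocks all five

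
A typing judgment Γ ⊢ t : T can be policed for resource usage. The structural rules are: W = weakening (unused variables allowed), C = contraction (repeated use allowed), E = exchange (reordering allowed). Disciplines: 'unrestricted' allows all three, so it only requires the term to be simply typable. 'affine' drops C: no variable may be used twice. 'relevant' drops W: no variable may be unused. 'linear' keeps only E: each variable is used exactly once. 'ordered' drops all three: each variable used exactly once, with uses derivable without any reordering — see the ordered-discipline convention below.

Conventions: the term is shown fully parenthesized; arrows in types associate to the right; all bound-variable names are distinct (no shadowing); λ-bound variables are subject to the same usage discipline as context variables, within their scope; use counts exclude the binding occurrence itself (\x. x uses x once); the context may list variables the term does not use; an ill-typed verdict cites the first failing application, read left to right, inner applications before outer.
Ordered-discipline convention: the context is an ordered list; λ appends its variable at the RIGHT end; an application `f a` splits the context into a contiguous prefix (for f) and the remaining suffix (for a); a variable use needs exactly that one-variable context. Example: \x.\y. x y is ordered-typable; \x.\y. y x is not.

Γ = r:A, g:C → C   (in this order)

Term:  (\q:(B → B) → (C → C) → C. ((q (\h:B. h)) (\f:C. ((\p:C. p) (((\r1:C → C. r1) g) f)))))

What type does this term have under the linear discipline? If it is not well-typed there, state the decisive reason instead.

not well-typed under linear — needs weakening: r unused
counts: r: 0; g: 1; q (λ-bound): 1; h (λ-bound): 1; f (λ-bound): 1; p (λ-bound): 1; r1 (λ-bound): 1
uses in reading order: q, h, p, r1, g, f
typing: well-typed at ((B → B) → (C → C) → C) → C
all disciplines: ordered ✗; linear ✗; affine ✓; relevant ✗; unrestricted ✓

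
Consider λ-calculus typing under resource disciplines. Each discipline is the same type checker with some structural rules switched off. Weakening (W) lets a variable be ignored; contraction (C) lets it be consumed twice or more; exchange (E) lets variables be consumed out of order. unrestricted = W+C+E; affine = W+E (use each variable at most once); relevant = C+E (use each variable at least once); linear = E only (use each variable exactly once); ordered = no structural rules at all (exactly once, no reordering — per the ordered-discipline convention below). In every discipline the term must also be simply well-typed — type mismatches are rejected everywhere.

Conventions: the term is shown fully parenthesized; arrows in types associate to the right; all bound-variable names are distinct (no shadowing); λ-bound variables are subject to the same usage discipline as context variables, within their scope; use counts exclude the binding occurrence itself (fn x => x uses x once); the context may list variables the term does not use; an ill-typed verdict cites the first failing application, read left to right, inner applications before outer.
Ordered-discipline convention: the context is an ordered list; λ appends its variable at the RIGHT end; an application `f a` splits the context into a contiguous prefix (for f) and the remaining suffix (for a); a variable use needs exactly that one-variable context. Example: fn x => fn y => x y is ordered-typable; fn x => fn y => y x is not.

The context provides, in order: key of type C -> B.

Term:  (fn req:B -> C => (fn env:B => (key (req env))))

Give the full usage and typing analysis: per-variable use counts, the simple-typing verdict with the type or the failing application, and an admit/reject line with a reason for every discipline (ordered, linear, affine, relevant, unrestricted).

variable uses: key ×1; req (bound) ×1; env (bound) ×1
left-to-right use order: key, req, env
typing: ✓ — (B -> C) -> B -> B
ordered: ✓, key, req, env: once each, no exchange needed
linear: ✓, exactly-once usage across key, req, env
affine: ✓, key, req, env: no repeats, contraction unneeded
relevant: ✓, none of key, req, env goes unused
unrestricted: ✓, type-checks ((B -> C) -> B -> B) and nothing is barred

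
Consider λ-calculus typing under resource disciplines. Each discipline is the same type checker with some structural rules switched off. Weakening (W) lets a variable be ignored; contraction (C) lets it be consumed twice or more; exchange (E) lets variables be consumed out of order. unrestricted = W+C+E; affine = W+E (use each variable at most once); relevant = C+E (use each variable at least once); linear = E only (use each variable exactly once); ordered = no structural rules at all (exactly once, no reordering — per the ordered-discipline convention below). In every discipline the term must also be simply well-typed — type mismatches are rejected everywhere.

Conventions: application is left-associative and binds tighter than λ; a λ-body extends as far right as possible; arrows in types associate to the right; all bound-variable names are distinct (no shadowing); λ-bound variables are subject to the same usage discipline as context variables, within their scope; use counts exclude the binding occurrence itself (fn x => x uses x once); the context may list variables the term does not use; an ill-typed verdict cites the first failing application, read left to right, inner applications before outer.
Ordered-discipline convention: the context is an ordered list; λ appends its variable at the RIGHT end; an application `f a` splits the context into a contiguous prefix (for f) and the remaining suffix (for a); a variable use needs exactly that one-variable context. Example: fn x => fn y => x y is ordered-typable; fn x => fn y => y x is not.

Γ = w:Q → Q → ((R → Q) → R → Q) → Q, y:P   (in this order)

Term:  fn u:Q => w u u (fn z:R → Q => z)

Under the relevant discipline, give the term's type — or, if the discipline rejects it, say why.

not well-typed under relevant — unused: y — weakening required
variable uses: w: 1; y: 0; u (λ-bound): 2; z (λ-bound): 1
order of uses: w, u, u, z
typing: ✓ — Q → Q
all disciplines: ordered ✗; linear ✗; affine ✗; relevant ✗; unrestricted ✓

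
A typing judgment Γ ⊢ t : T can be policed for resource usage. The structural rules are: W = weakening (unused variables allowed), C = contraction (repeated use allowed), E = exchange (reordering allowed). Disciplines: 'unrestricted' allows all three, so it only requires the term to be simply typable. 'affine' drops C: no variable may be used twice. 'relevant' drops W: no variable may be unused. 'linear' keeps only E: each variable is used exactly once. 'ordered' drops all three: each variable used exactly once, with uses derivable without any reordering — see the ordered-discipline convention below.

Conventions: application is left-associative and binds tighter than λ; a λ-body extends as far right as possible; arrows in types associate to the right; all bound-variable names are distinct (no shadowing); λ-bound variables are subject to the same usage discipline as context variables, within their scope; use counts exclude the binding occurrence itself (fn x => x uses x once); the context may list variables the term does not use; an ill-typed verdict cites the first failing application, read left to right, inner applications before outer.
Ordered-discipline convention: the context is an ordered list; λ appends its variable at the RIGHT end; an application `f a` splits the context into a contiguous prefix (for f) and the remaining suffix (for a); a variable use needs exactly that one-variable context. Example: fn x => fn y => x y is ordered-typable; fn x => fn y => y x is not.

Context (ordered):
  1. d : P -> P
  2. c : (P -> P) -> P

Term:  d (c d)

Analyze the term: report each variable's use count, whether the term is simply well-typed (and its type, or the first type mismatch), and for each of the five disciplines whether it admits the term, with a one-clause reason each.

variable uses: d: 2, c: 1
uses in reading order: d, c, d
typing: ✓ — P
ordered: ✗ — repeated use of d ×2
linear: ✗ — repeated use of d ×2
affine: ✗ — repeated use of d ×2
relevant: ✓ — none of d, c goes unused
unrestricted: ✓ — well-typed at P; no restrictions here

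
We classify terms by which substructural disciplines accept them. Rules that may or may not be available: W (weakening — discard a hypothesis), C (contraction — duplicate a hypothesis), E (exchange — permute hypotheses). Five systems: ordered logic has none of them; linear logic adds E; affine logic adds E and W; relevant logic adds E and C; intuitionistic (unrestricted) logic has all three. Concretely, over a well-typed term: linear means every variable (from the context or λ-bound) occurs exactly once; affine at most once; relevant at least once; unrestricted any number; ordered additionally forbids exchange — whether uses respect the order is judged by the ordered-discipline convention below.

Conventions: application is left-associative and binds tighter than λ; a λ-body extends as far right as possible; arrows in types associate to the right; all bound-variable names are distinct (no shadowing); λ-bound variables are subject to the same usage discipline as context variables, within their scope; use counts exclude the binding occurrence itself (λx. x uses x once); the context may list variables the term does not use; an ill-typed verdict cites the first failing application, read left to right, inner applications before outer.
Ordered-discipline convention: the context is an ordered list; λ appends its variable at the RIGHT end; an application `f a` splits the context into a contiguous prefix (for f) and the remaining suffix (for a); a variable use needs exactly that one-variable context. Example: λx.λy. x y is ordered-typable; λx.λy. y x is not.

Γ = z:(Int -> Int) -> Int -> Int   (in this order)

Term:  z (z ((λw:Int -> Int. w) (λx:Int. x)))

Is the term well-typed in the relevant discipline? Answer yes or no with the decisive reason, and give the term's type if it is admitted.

yes — every one of z, w, x appears; term : Int -> Int
counts: z: 2, w [bound]: 1, x [bound]: 1
uses in reading order: z, z, w, x
typing: well-typed — term : Int -> Int
per-discipline verdicts: ordered ✗, linear ✗, affine ✗, relevant ✓, unrestricted ✓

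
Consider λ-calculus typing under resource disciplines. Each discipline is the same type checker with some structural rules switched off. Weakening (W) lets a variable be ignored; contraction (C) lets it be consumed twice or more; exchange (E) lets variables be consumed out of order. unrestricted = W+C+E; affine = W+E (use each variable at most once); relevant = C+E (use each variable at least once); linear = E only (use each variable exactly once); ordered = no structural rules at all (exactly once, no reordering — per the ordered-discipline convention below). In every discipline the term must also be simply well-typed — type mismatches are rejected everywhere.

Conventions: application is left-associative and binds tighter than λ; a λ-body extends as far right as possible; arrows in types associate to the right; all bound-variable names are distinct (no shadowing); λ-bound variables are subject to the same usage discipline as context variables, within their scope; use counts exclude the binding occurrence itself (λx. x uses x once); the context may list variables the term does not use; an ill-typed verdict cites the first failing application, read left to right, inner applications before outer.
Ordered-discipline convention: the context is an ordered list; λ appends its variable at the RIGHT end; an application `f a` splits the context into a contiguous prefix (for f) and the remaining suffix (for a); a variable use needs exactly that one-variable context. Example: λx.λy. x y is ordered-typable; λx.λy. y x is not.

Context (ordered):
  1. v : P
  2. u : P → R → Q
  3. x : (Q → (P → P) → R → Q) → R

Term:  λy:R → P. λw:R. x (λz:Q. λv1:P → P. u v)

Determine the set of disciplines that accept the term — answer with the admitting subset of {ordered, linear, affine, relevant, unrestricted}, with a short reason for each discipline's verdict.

admitted by: affine, unrestricted
usage: v=1; u=1; x=1; y (λ-bound)=0; w (λ-bound)=0; z (λ-bound)=0; v1 (λ-bound)=0
order of uses: x, u, v
typing: the term checks, with type (R → P) → R → R
ordered: ✗ — y, w, z, v1 left unused
linear: ✗ — y, w, z, v1 left unused
affine: ✓ — no duplicate uses among v, u, x, y, w, z, v1
relevant: ✗ — y, w, z, v1 left unused
unrestricted: ✓ — type-checks ((R → P) → R → R) and nothing is barred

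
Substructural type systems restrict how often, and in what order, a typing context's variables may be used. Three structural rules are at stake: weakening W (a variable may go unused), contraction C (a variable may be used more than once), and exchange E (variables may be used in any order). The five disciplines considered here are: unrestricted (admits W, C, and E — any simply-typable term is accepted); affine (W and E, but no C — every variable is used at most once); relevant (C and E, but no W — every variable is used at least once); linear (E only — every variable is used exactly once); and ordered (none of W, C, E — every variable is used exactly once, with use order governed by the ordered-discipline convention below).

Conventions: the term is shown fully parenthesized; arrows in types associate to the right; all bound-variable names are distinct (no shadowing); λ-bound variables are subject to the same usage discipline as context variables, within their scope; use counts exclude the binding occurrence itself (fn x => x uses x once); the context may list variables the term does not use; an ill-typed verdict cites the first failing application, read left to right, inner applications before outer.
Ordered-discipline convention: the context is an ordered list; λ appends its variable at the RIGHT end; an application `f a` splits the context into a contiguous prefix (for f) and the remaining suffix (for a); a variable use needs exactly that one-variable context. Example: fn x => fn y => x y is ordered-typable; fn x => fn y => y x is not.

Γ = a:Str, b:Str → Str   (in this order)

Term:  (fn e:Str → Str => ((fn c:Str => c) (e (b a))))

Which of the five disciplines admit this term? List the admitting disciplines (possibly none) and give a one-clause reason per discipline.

admitted by: linear, affine, relevant, unrestricted
counts: a ×1, b ×1, e (λ-bound) ×1, c (λ-bound) ×1
order of uses: c, e, b, a
typing: well-typed at (Str → Str) → Str
ordered: ✗ — needs exchange: uses follow c, e, b, a
linear: ✓ — a, b, e, c: one use apiece
affine: ✓ — at most one use each (a, b, e, c)
relevant: ✓ — at least one use each (a, b, e, c)
unrestricted: ✓ — typability at (Str → Str) → Str is all that's needed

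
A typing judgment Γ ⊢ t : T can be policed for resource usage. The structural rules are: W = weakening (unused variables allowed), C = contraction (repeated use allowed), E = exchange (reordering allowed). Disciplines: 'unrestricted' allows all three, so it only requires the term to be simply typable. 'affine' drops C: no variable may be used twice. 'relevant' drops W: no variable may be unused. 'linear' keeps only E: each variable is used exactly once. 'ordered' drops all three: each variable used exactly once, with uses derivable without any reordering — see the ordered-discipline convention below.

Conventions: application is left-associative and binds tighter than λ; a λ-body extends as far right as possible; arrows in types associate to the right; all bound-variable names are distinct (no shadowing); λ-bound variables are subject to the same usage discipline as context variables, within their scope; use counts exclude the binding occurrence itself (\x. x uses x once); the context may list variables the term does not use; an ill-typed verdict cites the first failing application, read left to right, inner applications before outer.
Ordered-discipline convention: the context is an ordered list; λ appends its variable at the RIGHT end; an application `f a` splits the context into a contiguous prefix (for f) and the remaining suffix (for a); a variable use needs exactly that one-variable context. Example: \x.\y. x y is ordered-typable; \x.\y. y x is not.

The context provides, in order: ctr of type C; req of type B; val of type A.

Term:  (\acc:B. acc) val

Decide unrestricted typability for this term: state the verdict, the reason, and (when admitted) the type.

no — not simply typable
usage: ctr: 0×, req: 0×, val: 1×, acc [bound]: 1×
left-to-right use order: acc, val
typing: ill-typed: an argument A mismatches the expected B
all disciplines: ordered ✗ | linear ✗ | affine ✗ | relevant ✗ | unrestricted ✗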